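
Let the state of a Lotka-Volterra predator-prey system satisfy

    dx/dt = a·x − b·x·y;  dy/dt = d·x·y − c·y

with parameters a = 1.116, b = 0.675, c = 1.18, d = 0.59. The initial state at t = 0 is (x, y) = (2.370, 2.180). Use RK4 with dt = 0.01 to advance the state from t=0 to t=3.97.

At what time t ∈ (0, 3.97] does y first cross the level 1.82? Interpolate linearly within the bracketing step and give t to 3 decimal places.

t = 1.518

t=0.000: state=(2.370, 2.180)
step 1 (dt=0.01): k1=(-0.843, 0.476), k2=(-0.845, 0.471), k3=(-0.845, 0.471), k4=(-0.847, 0.466); state += dt/6·(k1+2k2+2k3+k4)
t=0.010: state=(2.362, 2.185)
t=0.020: state=(2.353, 2.189)
t=0.030: state=(2.345, 2.194)
continuing one RK4 step at a time; state shown every 20 steps (Δt=0.2):
t=0.200: state=(2.195, 2.254)
t=0.400: state=(2.019, 2.283)
t=0.600: state=(1.856, 2.266)
t=0.800: state=(1.715, 2.208)
t=1.000: state=(1.600, 2.120)
t=1.200: state=(1.513, 2.012)
t=1.400: state=(1.453, 1.892)
t=1.510: state=(1.431, 1.825)
next step: t=1.520: state=(1.430, 1.819) — y has crossed 1.82
linear interpolation between t=1.510 (1.82473) and t=1.520 (1.81860) → t≈1.518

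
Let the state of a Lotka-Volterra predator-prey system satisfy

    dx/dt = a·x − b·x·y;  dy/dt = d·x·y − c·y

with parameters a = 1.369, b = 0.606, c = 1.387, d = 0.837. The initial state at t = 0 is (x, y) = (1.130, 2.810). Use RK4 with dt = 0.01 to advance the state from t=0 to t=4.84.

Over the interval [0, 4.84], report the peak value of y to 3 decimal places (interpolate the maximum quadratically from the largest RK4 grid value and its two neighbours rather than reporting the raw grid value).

t=0.000: state=(1.130, 2.810)
step 1 (dt=0.01): k1=(-0.377, -1.240), k2=(-0.372, -1.241), k3=(-0.372, -1.241), k4=(-0.368, -1.243); state += dt/6·(k1+2k2+2k3+k4)
t=0.010: state=(1.126, 2.798)
t=0.020: state=(1.123, 2.785)
t=0.030: state=(1.119, 2.773)
continuing one RK4 step at a time; state shown every 20 steps (Δt=0.2):
t=0.200: state=(1.073, 2.559)
t=0.400: state=(1.050, 2.315)
t=0.600: state=(1.058, 2.092)
t=0.800: state=(1.093, 1.897)
t=1.000: state=(1.153, 1.734)
t=1.200: state=(1.239, 1.605)
t=1.400: state=(1.349, 1.510)
t=1.600: state=(1.484, 1.450)
t=1.800: state=(1.639, 1.426)
t=2.000: state=(1.813, 1.443)
t=2.200: state=(1.995, 1.503)
t=2.400: state=(2.172, 1.615)
t=2.600: state=(2.326, 1.784)
t=2.800: state=(2.431, 2.015)
t=3.000: state=(2.462, 2.303)
t=3.200: state=(2.402, 2.625)
t=3.400: state=(2.254, 2.940)
t=3.600: state=(2.042, 3.194)
t=3.800: state=(1.805, 3.340)
t=4.000: state=(1.579, 3.358)
t=4.200: state=(1.389, 3.261)
t=4.400: state=(1.243, 3.078)
t=4.600: state=(1.141, 2.846)
t=4.800: state=(1.079, 2.595)
t=4.840: state=(1.071, 2.545)
largest grid value and its neighbours: y(3.920)=3.36618, y(3.930)=3.36628, y(3.940)=3.36606
parabola through these three points peaks at t≈3.928 with y≈3.36628

max y = 3.366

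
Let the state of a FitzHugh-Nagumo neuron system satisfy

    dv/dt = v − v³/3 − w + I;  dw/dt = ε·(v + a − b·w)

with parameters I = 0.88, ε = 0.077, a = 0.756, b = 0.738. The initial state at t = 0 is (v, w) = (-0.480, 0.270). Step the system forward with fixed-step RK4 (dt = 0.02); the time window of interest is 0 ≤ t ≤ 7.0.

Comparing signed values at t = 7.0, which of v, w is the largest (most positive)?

t=0.000: state=(-0.480, 0.270)
step 1 (dt=0.02): k1=(0.167, 0.006), k2=(0.168, 0.006), k3=(0.168, 0.006), k4=(0.169, 0.006); state += dt/6·(k1+2k2+2k3+k4)
t=0.020: state=(-0.477, 0.270)
t=0.040: state=(-0.473, 0.270)
t=0.060: state=(-0.470, 0.270)
continuing one RK4 step at a time; state shown every 25 steps (Δt=0.5):
t=0.500: state=(-0.379, 0.275)
t=1.000: state=(-0.227, 0.284)
t=1.500: state=(0.009, 0.300)
t=2.000: state=(0.381, 0.328)
t=2.500: state=(0.915, 0.371)
t=3.000: state=(1.452, 0.435)
t=3.500: state=(1.748, 0.513)
t=4.000: state=(1.835, 0.596)
t=4.500: state=(1.838, 0.678)
t=5.000: state=(1.815, 0.757)
t=5.500: state=(1.785, 0.833)
t=6.000: state=(1.752, 0.905)
t=6.500: state=(1.719, 0.974)
t=7.000: state=(1.684, 1.040)
compare at T: v=1.684, w=1.040

largest component: v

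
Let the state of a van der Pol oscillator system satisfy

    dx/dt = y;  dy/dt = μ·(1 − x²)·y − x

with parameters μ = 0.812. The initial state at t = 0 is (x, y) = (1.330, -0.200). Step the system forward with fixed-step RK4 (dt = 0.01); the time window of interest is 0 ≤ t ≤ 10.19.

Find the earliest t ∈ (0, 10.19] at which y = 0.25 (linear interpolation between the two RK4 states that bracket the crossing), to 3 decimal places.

t = 2.840

t=0.000: state=(1.330, -0.200)
step 1 (dt=0.01): k1=(-0.200, -1.205), k2=(-0.206, -1.201), k3=(-0.206, -1.201), k4=(-0.212, -1.197); state += dt/6·(k1+2k2+2k3+k4)
t=0.010: state=(1.328, -0.212)
t=0.020: state=(1.326, -0.224)
t=0.030: state=(1.323, -0.236)
continuing one RK4 step at a time; state shown every 50 steps (Δt=0.5):
t=0.500: state=(1.094, -0.726)
t=1.000: state=(0.602, -1.265)
t=1.500: state=(-0.205, -1.973)
t=2.000: state=(-1.256, -1.927)
t=2.500: state=(-1.851, -0.420)
t=2.830: state=(-1.870, 0.236)
next step: t=2.840: state=(-1.867, 0.250) — y has crossed 0.25
linear interpolation between t=2.830 (0.23638) and t=2.840 (0.25015) → t≈2.840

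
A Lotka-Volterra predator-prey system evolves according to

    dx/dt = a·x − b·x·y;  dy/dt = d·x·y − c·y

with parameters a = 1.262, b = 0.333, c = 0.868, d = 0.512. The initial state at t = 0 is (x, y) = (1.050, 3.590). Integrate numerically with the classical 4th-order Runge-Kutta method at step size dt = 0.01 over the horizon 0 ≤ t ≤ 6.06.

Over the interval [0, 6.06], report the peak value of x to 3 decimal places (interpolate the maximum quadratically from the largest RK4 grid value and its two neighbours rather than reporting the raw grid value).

t=0.000: state=(1.050, 3.590)
step 1 (dt=0.01): k1=(0.070, -1.186), k2=(0.072, -1.184), k3=(0.072, -1.184), k4=(0.074, -1.181); state += dt/6·(k1+2k2+2k3+k4)
t=0.010: state=(1.051, 3.578)
t=0.020: state=(1.051, 3.566)
t=0.030: state=(1.052, 3.555)
continuing one RK4 step at a time; state shown every 20 steps (Δt=0.2):
t=0.200: state=(1.072, 3.364)
t=0.400: state=(1.111, 3.162)
t=0.600: state=(1.165, 2.986)
t=0.800: state=(1.235, 2.838)
t=1.000: state=(1.322, 2.719)
t=1.200: state=(1.424, 2.630)
t=1.400: state=(1.541, 2.573)
t=1.600: state=(1.673, 2.550)
t=1.800: state=(1.817, 2.563)
t=2.000: state=(1.969, 2.615)
t=2.200: state=(2.122, 2.710)
t=2.400: state=(2.270, 2.853)
t=2.600: state=(2.402, 3.048)
t=2.800: state=(2.503, 3.294)
t=3.000: state=(2.563, 3.591)
t=3.200: state=(2.568, 3.927)
t=3.400: state=(2.515, 4.285)
t=3.600: state=(2.405, 4.636)
t=3.800: state=(2.249, 4.948)
t=4.000: state=(2.064, 5.188)
t=4.200: state=(1.871, 5.334)
t=4.400: state=(1.684, 5.379)
t=4.600: state=(1.517, 5.326)
t=4.800: state=(1.375, 5.190)
t=5.000: state=(1.261, 4.993)
t=5.200: state=(1.173, 4.753)
t=5.400: state=(1.109, 4.490)
t=5.600: state=(1.069, 4.219)
t=5.800: state=(1.048, 3.951)
t=6.000: state=(1.045, 3.697)
t=6.060: state=(1.048, 3.624)
largest grid value and its neighbours: x(3.110)=2.57301, x(3.120)=2.57309, x(3.130)=2.57302
parabola through these three points peaks at t≈3.120 with x≈2.57309

max x = 2.573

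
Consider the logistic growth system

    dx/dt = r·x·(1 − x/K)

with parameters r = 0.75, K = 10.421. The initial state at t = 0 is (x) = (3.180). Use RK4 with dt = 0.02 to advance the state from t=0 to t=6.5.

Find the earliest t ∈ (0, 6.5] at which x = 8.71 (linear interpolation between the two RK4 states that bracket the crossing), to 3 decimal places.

t = 3.267

t=0.000: state=(3.180)
step 1 (dt=0.02): k1=(1.657), k2=(1.662), k3=(1.662), k4=(1.667); state += dt/6·(k1+2k2+2k3+k4)
t=0.020: state=(3.213)
t=0.040: state=(3.247)
t=0.060: state=(3.280)
continuing one RK4 step at a time; state shown every 25 steps (Δt=0.5):
t=0.500: state=(4.063)
t=1.000: state=(5.021)
t=1.500: state=(5.992)
t=2.000: state=(6.910)
t=2.500: state=(7.724)
t=3.000: state=(8.404)
t=3.260: state=(8.702)
next step: t=3.280: state=(8.724) — x has crossed 8.71
linear interpolation between t=3.260 (8.70245) and t=3.280 (8.72387) → t≈3.267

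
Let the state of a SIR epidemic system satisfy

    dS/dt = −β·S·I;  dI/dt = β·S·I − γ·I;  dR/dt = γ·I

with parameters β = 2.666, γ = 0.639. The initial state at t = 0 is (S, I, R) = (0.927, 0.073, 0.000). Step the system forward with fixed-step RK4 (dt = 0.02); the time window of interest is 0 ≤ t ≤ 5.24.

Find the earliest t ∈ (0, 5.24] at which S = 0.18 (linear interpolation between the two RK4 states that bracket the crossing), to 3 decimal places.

t=0.000: state=(0.927, 0.073, 0.000)
step 1 (dt=0.02): k1=(-0.180, 0.134, 0.047), k2=(-0.183, 0.136, 0.048), k3=(-0.183, 0.136, 0.048), k4=(-0.186, 0.138, 0.048); state += dt/6·(k1+2k2+2k3+k4)
t=0.020: state=(0.923, 0.076, 0.001)
t=0.040: state=(0.920, 0.079, 0.002)
t=0.060: state=(0.916, 0.081, 0.003)
continuing one RK4 step at a time; state shown every 10 steps (Δt=0.2):
t=0.200: state=(0.885, 0.104, 0.011)
t=0.400: state=(0.828, 0.145, 0.027)
t=0.600: state=(0.757, 0.195, 0.049)
t=0.800: state=(0.672, 0.251, 0.077)
t=1.000: state=(0.579, 0.308, 0.113)
t=1.200: state=(0.484, 0.360, 0.156)
t=1.400: state=(0.395, 0.400, 0.204)
t=1.600: state=(0.317, 0.426, 0.257)
t=1.800: state=(0.252, 0.436, 0.313)
t=2.000: state=(0.200, 0.432, 0.368)
t=2.080: state=(0.182, 0.428, 0.390)
next step: t=2.100: state=(0.178, 0.426, 0.396) — S has crossed 0.18
linear interpolation between t=2.080 (0.18206) and t=2.100 (0.17796) → t≈2.090

t = 2.090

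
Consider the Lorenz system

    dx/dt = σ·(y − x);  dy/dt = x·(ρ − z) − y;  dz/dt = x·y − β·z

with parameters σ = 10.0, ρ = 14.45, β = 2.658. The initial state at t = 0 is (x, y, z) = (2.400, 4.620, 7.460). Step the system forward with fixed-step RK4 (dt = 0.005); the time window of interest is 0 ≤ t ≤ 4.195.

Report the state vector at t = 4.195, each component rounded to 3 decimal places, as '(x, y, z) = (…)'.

t=0.000: state=(2.400, 4.620, 7.460)
step 1 (dt=0.005): k1=(22.200, 12.156, -8.741), k2=(21.949, 12.567, -8.352), k3=(21.965, 12.559, -8.355), k4=(21.730, 12.966, -7.965); state += dt/6·(k1+2k2+2k3+k4)
t=0.005: state=(2.510, 4.683, 7.418)
t=0.010: state=(2.617, 4.750, 7.380)
t=0.015: state=(2.723, 4.820, 7.346)
continuing one RK4 step at a time; state shown every 40 steps (Δt=0.2):
t=0.200: state=(6.718, 9.116, 9.617)
t=0.400: state=(8.799, 7.432, 18.036)
t=0.600: state=(4.321, 2.587, 14.977)
t=0.800: state=(3.063, 3.324, 10.210)
t=1.000: state=(4.880, 6.396, 8.942)
t=1.200: state=(8.097, 9.080, 14.010)
t=1.400: state=(6.648, 4.761, 16.787)
t=1.600: state=(3.949, 3.437, 12.694)
t=1.800: state=(4.397, 5.250, 10.091)
t=2.000: state=(6.820, 8.080, 12.038)
t=2.200: state=(7.438, 6.554, 16.128)
t=2.400: state=(5.022, 4.081, 14.215)
t=2.600: state=(4.487, 4.845, 11.363)
t=2.800: state=(6.041, 7.062, 11.605)
t=3.000: state=(7.296, 7.192, 14.870)
t=3.200: state=(5.831, 4.893, 14.830)
t=3.400: state=(4.808, 4.806, 12.399)
t=3.600: state=(5.649, 6.376, 11.771)
t=3.800: state=(6.899, 7.158, 13.905)
t=4.000: state=(6.278, 5.580, 14.837)
t=4.195: state=(5.198, 4.955, 13.181)

(x, y, z) = (5.198, 4.955, 13.181)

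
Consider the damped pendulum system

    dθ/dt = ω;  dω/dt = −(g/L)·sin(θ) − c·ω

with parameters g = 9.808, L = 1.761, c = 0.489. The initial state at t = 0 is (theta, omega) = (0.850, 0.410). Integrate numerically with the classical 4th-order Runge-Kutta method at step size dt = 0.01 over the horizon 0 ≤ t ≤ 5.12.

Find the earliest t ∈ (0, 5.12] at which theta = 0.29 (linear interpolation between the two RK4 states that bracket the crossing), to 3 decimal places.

t = 0.673

t=0.000: state=(0.850, 0.410)
step 1 (dt=0.01): k1=(0.410, -4.385), k2=(0.388, -4.382), k3=(0.388, -4.381), k4=(0.366, -4.378); state += dt/6·(k1+2k2+2k3+k4)
t=0.010: state=(0.854, 0.366)
t=0.020: state=(0.857, 0.322)
t=0.030: state=(0.860, 0.279)
continuing one RK4 step at a time; state shown every 20 steps (Δt=0.2):
t=0.200: state=(0.846, -0.434)
t=0.400: state=(0.686, -1.136)
t=0.600: state=(0.409, -1.586)
t=0.670: state=(0.295, -1.664)
next step: t=0.680: state=(0.278, -1.672) — theta has crossed 0.29
linear interpolation between t=0.670 (0.29458) and t=0.680 (0.27790) → t≈0.673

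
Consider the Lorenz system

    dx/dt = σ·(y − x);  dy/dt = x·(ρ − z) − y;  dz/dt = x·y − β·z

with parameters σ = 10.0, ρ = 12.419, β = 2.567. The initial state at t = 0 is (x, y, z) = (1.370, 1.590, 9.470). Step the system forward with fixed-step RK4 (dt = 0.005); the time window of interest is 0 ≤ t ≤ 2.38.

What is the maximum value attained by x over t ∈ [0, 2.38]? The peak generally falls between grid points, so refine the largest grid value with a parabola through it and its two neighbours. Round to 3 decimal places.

max x = 8.293

t=0.000: state=(1.370, 1.590, 9.470)
step 1 (dt=0.005): k1=(2.200, 2.450, -22.131), k2=(2.206, 2.536, -21.972), k3=(2.208, 2.536, -21.973), k4=(2.216, 2.622, -21.814); state += dt/6·(k1+2k2+2k3+k4)
t=0.005: state=(1.381, 1.603, 9.360)
t=0.010: state=(1.392, 1.616, 9.252)
t=0.015: state=(1.403, 1.631, 9.145)
continuing one RK4 step at a time; state shown every 20 steps (Δt=0.1):
t=0.100: state=(1.645, 2.008, 7.562)
t=0.200: state=(2.149, 2.817, 6.251)
t=0.300: state=(3.030, 4.149, 5.629)
t=0.400: state=(4.425, 6.100, 6.050)
t=0.500: state=(6.301, 8.272, 8.153)
t=0.600: state=(7.975, 9.082, 12.006)
t=0.700: state=(8.069, 7.090, 15.255)
t=0.800: state=(6.354, 4.221, 15.385)
t=0.900: state=(4.380, 2.743, 13.469)
t=1.000: state=(3.210, 2.494, 11.249)
t=1.100: state=(2.870, 2.862, 9.396)
t=1.200: state=(3.131, 3.642, 8.116)
t=1.300: state=(3.871, 4.833, 7.583)
t=1.400: state=(5.026, 6.343, 8.076)
t=1.500: state=(6.375, 7.651, 9.840)
t=1.600: state=(7.305, 7.750, 12.406)
t=1.700: state=(7.111, 6.303, 14.171)
t=1.800: state=(5.930, 4.550, 14.065)
t=1.900: state=(4.657, 3.593, 12.725)
t=2.000: state=(3.897, 3.447, 11.130)
t=2.100: state=(3.732, 3.833, 9.809)
t=2.200: state=(4.059, 4.595, 9.023)
t=2.300: state=(4.766, 5.617, 8.971)
t=2.380: state=(5.498, 6.444, 9.559)
largest grid value and its neighbours: x(0.650)=8.28995, x(0.655)=8.29270, x(0.660)=8.28990
parabola through these three points peaks at t≈0.655 with x≈8.29270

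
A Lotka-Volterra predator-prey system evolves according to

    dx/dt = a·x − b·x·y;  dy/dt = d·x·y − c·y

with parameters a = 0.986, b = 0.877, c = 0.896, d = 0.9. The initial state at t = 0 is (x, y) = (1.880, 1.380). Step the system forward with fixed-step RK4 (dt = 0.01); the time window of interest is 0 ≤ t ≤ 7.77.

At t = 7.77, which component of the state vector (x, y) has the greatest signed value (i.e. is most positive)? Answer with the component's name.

largest component: y

t=0.000: state=(1.880, 1.380)
step 1 (dt=0.01): k1=(-0.422, 1.098), k2=(-0.430, 1.100), k3=(-0.430, 1.100), k4=(-0.439, 1.102); state += dt/6·(k1+2k2+2k3+k4)
t=0.010: state=(1.876, 1.391)
t=0.020: state=(1.871, 1.402)
t=0.030: state=(1.867, 1.413)
continuing one RK4 step at a time; state shown every 50 steps (Δt=0.5):
t=0.500: state=(1.491, 1.904)
t=1.000: state=(0.994, 2.122)
t=1.500: state=(0.659, 1.952)
t=2.000: state=(0.493, 1.608)
t=2.500: state=(0.431, 1.261)
t=3.000: state=(0.433, 0.977)
t=3.500: state=(0.485, 0.766)
t=4.000: state=(0.588, 0.622)
t=4.500: state=(0.748, 0.535)
t=5.000: state=(0.977, 0.503)
t=5.500: state=(1.278, 0.532)
t=6.000: state=(1.621, 0.653)
t=6.500: state=(1.891, 0.925)
t=7.000: state=(1.873, 1.399)
t=7.500: state=(1.474, 1.919)
t=7.770: state=(1.195, 2.083)
compare at T: x=1.195, y=2.083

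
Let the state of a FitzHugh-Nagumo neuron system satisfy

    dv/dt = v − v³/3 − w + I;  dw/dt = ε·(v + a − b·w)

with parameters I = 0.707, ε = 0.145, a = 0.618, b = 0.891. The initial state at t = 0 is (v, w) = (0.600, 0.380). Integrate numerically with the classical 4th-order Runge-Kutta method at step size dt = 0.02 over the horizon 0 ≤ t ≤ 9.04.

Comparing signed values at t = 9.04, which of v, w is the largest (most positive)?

largest component: w

t=0.000: state=(0.600, 0.380)
step 1 (dt=0.02): k1=(0.855, 0.128), k2=(0.859, 0.129), k3=(0.859, 0.129), k4=(0.863, 0.130); state += dt/6·(k1+2k2+2k3+k4)
t=0.020: state=(0.617, 0.383)
t=0.040: state=(0.635, 0.385)
t=0.060: state=(0.652, 0.388)
continuing one RK4 step at a time; state shown every 25 steps (Δt=0.5):
t=0.500: state=(1.057, 0.458)
t=1.000: state=(1.444, 0.561)
t=1.500: state=(1.635, 0.679)
t=2.000: state=(1.681, 0.797)
t=2.500: state=(1.662, 0.908)
t=3.000: state=(1.619, 1.010)
t=3.500: state=(1.567, 1.102)
t=4.000: state=(1.510, 1.184)
t=4.500: state=(1.452, 1.258)
t=5.000: state=(1.392, 1.322)
t=5.500: state=(1.330, 1.378)
t=6.000: state=(1.266, 1.427)
t=6.500: state=(1.199, 1.467)
t=7.000: state=(1.129, 1.501)
t=7.500: state=(1.054, 1.527)
t=8.000: state=(0.972, 1.546)
t=8.500: state=(0.880, 1.558)
t=9.000: state=(0.772, 1.562)
t=9.040: state=(0.763, 1.562)
compare at T: v=0.763, w=1.562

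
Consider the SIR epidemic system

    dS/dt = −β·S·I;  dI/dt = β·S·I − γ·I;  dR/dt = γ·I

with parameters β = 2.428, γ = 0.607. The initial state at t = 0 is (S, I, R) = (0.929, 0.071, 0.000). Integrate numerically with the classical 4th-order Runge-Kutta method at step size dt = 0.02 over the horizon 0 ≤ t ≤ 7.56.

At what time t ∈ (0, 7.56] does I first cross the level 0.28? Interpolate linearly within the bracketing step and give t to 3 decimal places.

t=0.000: state=(0.929, 0.071, 0.000)
step 1 (dt=0.02): k1=(-0.160, 0.117, 0.043), k2=(-0.163, 0.119, 0.044), k3=(-0.163, 0.119, 0.044), k4=(-0.165, 0.120, 0.045); state += dt/6·(k1+2k2+2k3+k4)
t=0.020: state=(0.926, 0.073, 0.001)
t=0.040: state=(0.922, 0.076, 0.002)
t=0.060: state=(0.919, 0.078, 0.003)
continuing one RK4 step at a time; state shown every 25 steps (Δt=0.5):
t=0.500: state=(0.815, 0.152, 0.033)
t=1.000: state=(0.632, 0.272, 0.096)
t=1.020: state=(0.623, 0.277, 0.100)
next step: t=1.040: state=(0.615, 0.282, 0.103) — I has crossed 0.28
linear interpolation between t=1.020 (0.27700) and t=1.040 (0.28201) → t≈1.032

t = 1.032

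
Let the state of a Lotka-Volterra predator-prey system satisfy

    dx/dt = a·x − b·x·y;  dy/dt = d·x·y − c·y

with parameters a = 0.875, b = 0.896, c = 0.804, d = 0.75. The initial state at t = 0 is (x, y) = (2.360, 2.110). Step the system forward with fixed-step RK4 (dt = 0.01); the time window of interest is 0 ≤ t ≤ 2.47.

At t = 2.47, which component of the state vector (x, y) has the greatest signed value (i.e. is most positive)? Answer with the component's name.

largest component: y

t=0.000: state=(2.360, 2.110)
step 1 (dt=0.01): k1=(-2.397, 2.038), k2=(-2.406, 2.029), k3=(-2.406, 2.029), k4=(-2.415, 2.019); state += dt/6·(k1+2k2+2k3+k4)
t=0.010: state=(2.336, 2.130)
t=0.020: state=(2.312, 2.150)
t=0.030: state=(2.287, 2.170)
continuing one RK4 step at a time; state shown every 10 steps (Δt=0.1):
t=0.100: state=(2.113, 2.303)
t=0.200: state=(1.862, 2.466)
t=0.300: state=(1.620, 2.593)
t=0.400: state=(1.396, 2.679)
t=0.500: state=(1.195, 2.724)
t=0.600: state=(1.022, 2.731)
t=0.700: state=(0.874, 2.705)
t=0.800: state=(0.750, 2.653)
t=0.900: state=(0.648, 2.579)
t=1.000: state=(0.563, 2.490)
t=1.100: state=(0.494, 2.390)
t=1.200: state=(0.437, 2.284)
t=1.300: state=(0.391, 2.174)
t=1.400: state=(0.353, 2.062)
t=1.500: state=(0.322, 1.952)
t=1.600: state=(0.296, 1.843)
t=1.700: state=(0.275, 1.738)
t=1.800: state=(0.258, 1.636)
t=1.900: state=(0.245, 1.538)
t=2.000: state=(0.234, 1.445)
t=2.100: state=(0.225, 1.356)
t=2.200: state=(0.218, 1.273)
t=2.300: state=(0.213, 1.193)
t=2.400: state=(0.210, 1.119)
t=2.470: state=(0.208, 1.069)
compare at T: x=0.208, y=1.069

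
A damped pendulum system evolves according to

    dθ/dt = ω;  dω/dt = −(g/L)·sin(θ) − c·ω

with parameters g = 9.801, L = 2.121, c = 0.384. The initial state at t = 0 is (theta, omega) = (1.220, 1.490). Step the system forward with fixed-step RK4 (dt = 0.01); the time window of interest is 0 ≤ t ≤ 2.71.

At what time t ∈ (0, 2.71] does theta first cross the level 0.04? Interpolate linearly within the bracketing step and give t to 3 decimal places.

t = 1.189

t=0.000: state=(1.220, 1.490)
step 1 (dt=0.01): k1=(1.490, -4.912), k2=(1.465, -4.914), k3=(1.465, -4.914), k4=(1.441, -4.916); state += dt/6·(k1+2k2+2k3+k4)
t=0.010: state=(1.235, 1.441)
t=0.020: state=(1.249, 1.392)
t=0.030: state=(1.262, 1.343)
continuing one RK4 step at a time; state shown every 10 steps (Δt=0.1):
t=0.100: state=(1.344, 0.999)
t=0.200: state=(1.420, 0.516)
t=0.300: state=(1.448, 0.047)
t=0.400: state=(1.430, -0.404)
t=0.500: state=(1.368, -0.836)
t=0.600: state=(1.264, -1.243)
t=0.700: state=(1.120, -1.618)
t=0.800: state=(0.942, -1.946)
t=0.900: state=(0.733, -2.209)
t=1.000: state=(0.503, -2.388)
t=1.100: state=(0.259, -2.466)
t=1.180: state=(0.062, -2.449)
next step: t=1.190: state=(0.037, -2.442) — theta has crossed 0.04
linear interpolation between t=1.180 (0.06196) and t=1.190 (0.03750) → t≈1.189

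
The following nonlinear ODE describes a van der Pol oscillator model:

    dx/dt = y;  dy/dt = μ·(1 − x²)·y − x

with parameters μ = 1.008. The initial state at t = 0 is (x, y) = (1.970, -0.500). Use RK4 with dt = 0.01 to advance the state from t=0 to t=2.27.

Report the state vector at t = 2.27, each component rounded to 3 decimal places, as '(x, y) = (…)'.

t=0.000: state=(1.970, -0.500)
step 1 (dt=0.01): k1=(-0.500, -0.518), k2=(-0.503, -0.513), k3=(-0.503, -0.513), k4=(-0.505, -0.508); state += dt/6·(k1+2k2+2k3+k4)
t=0.010: state=(1.965, -0.505)
t=0.020: state=(1.960, -0.510)
t=0.030: state=(1.955, -0.515)
continuing one RK4 step at a time; state shown every 10 steps (Δt=0.1):
t=0.100: state=(1.918, -0.548)
t=0.200: state=(1.861, -0.589)
t=0.300: state=(1.800, -0.628)
t=0.400: state=(1.735, -0.666)
t=0.500: state=(1.667, -0.706)
t=0.600: state=(1.594, -0.747)
t=0.700: state=(1.517, -0.793)
t=0.800: state=(1.435, -0.843)
t=0.900: state=(1.348, -0.900)
t=1.000: state=(1.255, -0.965)
t=1.100: state=(1.155, -1.040)
t=1.200: state=(1.047, -1.127)
t=1.300: state=(0.929, -1.228)
t=1.400: state=(0.800, -1.348)
t=1.500: state=(0.659, -1.487)
t=1.600: state=(0.502, -1.650)
t=1.700: state=(0.328, -1.836)
t=1.800: state=(0.134, -2.044)
t=1.900: state=(-0.081, -2.263)
t=2.000: state=(-0.318, -2.471)
t=2.100: state=(-0.574, -2.632)
t=2.200: state=(-0.841, -2.694)
t=2.270: state=(-1.029, -2.652)

(x, y) = (-1.029, -2.652)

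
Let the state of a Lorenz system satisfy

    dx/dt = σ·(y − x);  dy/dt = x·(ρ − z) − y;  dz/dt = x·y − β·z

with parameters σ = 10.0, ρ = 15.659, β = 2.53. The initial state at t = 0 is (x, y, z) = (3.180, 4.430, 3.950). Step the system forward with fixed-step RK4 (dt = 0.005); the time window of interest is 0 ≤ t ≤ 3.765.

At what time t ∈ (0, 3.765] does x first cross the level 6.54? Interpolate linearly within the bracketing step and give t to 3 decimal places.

t = 0.136

t=0.000: state=(3.180, 4.430, 3.950)
step 1 (dt=0.005): k1=(12.500, 32.805, 4.094), k2=(13.008, 33.056, 4.470), k3=(13.001, 33.067, 4.475), k4=(13.503, 33.328, 4.862); state += dt/6·(k1+2k2+2k3+k4)
t=0.005: state=(3.245, 4.595, 3.972)
t=0.010: state=(3.315, 4.763, 3.999)
t=0.015: state=(3.390, 4.934, 4.029)
t=0.135: state=(6.497, 10.021, 6.838)
next step: t=0.140: state=(6.675, 10.257, 7.084) — x has crossed 6.54
linear interpolation between t=0.135 (6.49741) and t=0.140 (6.67505) → t≈0.136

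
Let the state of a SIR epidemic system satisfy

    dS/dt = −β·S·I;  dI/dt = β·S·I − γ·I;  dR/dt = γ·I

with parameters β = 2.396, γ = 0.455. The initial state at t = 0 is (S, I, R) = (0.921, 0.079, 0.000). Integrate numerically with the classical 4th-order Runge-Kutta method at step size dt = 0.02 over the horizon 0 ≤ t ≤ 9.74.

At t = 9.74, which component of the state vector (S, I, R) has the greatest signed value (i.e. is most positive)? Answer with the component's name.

largest component: R

t=0.000: state=(0.921, 0.079, 0.000)
step 1 (dt=0.02): k1=(-0.174, 0.138, 0.036), k2=(-0.177, 0.140, 0.037), k3=(-0.177, 0.141, 0.037), k4=(-0.180, 0.143, 0.037); state += dt/6·(k1+2k2+2k3+k4)
t=0.020: state=(0.917, 0.082, 0.001)
t=0.040: state=(0.914, 0.085, 0.001)
t=0.060: state=(0.910, 0.088, 0.002)
continuing one RK4 step at a time; state shown every 25 steps (Δt=0.5):
t=0.500: state=(0.795, 0.177, 0.028)
t=1.000: state=(0.590, 0.326, 0.085)
t=1.500: state=(0.366, 0.459, 0.175)
t=2.000: state=(0.203, 0.510, 0.287)
t=2.500: state=(0.111, 0.487, 0.401)
t=3.000: state=(0.064, 0.430, 0.506)
t=3.500: state=(0.040, 0.364, 0.596)
t=4.000: state=(0.027, 0.301, 0.672)
t=4.500: state=(0.019, 0.247, 0.734)
t=5.000: state=(0.015, 0.200, 0.785)
t=5.500: state=(0.012, 0.162, 0.826)
t=6.000: state=(0.010, 0.131, 0.859)
t=6.500: state=(0.009, 0.105, 0.886)
t=7.000: state=(0.008, 0.085, 0.907)
t=7.500: state=(0.007, 0.068, 0.925)
t=8.000: state=(0.007, 0.055, 0.939)
t=8.500: state=(0.006, 0.044, 0.950)
t=9.000: state=(0.006, 0.035, 0.959)
t=9.500: state=(0.006, 0.028, 0.966)
t=9.740: state=(0.006, 0.025, 0.969)
compare at T: S=0.006, I=0.025, R=0.969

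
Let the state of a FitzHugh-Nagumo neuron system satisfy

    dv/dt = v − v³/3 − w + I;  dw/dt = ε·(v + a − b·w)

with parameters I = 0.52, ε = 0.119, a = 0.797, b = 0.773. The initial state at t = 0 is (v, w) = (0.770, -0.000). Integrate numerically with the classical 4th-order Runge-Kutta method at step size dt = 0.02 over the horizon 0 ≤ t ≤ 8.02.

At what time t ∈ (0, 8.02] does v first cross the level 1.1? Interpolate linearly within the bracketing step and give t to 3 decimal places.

t = 0.288

t=0.000: state=(0.770, -0.000)
step 1 (dt=0.02): k1=(1.138, 0.186), k2=(1.140, 0.188), k3=(1.140, 0.188), k4=(1.143, 0.189); state += dt/6·(k1+2k2+2k3+k4)
t=0.020: state=(0.793, 0.004)
t=0.040: state=(0.816, 0.008)
t=0.060: state=(0.839, 0.011)
t=0.280: state=(1.091, 0.057)
next step: t=0.300: state=(1.113, 0.061) — v has crossed 1.1
linear interpolation between t=0.280 (1.09096) and t=0.300 (1.11330) → t≈0.288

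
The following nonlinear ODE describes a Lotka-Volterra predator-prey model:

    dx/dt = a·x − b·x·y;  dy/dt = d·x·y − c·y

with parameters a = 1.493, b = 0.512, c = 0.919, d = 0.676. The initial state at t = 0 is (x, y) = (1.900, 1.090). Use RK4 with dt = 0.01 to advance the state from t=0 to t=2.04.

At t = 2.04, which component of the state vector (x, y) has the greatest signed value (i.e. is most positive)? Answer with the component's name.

largest component: y

t=0.000: state=(1.900, 1.090)
step 1 (dt=0.01): k1=(1.776, 0.398), k2=(1.783, 0.406), k3=(1.783, 0.406), k4=(1.789, 0.413); state += dt/6·(k1+2k2+2k3+k4)
t=0.010: state=(1.918, 1.094)
t=0.020: state=(1.936, 1.098)
t=0.030: state=(1.954, 1.103)
continuing one RK4 step at a time; state shown every 10 steps (Δt=0.1):
t=0.100: state=(2.084, 1.138)
t=0.200: state=(2.279, 1.202)
t=0.300: state=(2.483, 1.288)
t=0.400: state=(2.691, 1.400)
t=0.500: state=(2.898, 1.542)
t=0.600: state=(3.095, 1.723)
t=0.700: state=(3.272, 1.950)
t=0.800: state=(3.414, 2.230)
t=0.900: state=(3.507, 2.571)
t=1.000: state=(3.533, 2.976)
t=1.100: state=(3.481, 3.443)
t=1.200: state=(3.345, 3.958)
t=1.300: state=(3.128, 4.495)
t=1.400: state=(2.846, 5.019)
t=1.500: state=(2.524, 5.491)
t=1.600: state=(2.190, 5.874)
t=1.700: state=(1.868, 6.145)
t=1.800: state=(1.577, 6.296)
t=1.900: state=(1.324, 6.333)
t=2.000: state=(1.113, 6.272)
t=2.040: state=(1.039, 6.224)
compare at T: x=1.039, y=6.224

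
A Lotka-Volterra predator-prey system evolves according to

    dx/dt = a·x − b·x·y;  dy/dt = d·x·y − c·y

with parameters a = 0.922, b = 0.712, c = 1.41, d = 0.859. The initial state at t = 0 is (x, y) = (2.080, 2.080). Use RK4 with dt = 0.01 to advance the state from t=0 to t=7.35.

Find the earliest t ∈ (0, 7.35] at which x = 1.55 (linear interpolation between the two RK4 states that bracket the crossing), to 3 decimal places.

t = 0.462

t=0.000: state=(2.080, 2.080)
step 1 (dt=0.01): k1=(-1.163, 0.784), k2=(-1.165, 0.775), k3=(-1.165, 0.775), k4=(-1.168, 0.766); state += dt/6·(k1+2k2+2k3+k4)
t=0.010: state=(2.068, 2.088)
t=0.020: state=(2.057, 2.095)
t=0.030: state=(2.045, 2.103)
continuing one RK4 step at a time; state shown every 25 steps (Δt=0.25):
t=0.250: state=(1.784, 2.214)
t=0.460: state=(1.552, 2.224)
next step: t=0.470: state=(1.542, 2.222) — x has crossed 1.55
linear interpolation between t=0.460 (1.55195) and t=0.470 (1.54173) → t≈0.462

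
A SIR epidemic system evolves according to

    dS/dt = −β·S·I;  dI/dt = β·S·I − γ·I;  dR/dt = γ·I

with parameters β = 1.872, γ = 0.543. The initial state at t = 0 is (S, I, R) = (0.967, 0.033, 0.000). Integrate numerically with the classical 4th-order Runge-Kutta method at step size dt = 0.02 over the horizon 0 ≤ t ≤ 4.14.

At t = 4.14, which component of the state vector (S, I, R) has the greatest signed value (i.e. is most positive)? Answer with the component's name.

t=0.000: state=(0.967, 0.033, 0.000)
step 1 (dt=0.02): k1=(-0.060, 0.042, 0.018), k2=(-0.060, 0.042, 0.018), k3=(-0.060, 0.042, 0.018), k4=(-0.061, 0.043, 0.018); state += dt/6·(k1+2k2+2k3+k4)
t=0.020: state=(0.966, 0.034, 0.000)
t=0.040: state=(0.965, 0.035, 0.001)
t=0.060: state=(0.963, 0.036, 0.001)
continuing one RK4 step at a time; state shown every 10 steps (Δt=0.2):
t=0.200: state=(0.954, 0.042, 0.004)
t=0.400: state=(0.936, 0.054, 0.009)
t=0.600: state=(0.915, 0.069, 0.016)
t=0.800: state=(0.889, 0.087, 0.024)
t=1.000: state=(0.857, 0.108, 0.035)
t=1.200: state=(0.820, 0.132, 0.048)
t=1.400: state=(0.776, 0.160, 0.064)
t=1.600: state=(0.727, 0.190, 0.083)
t=1.800: state=(0.673, 0.222, 0.105)
t=2.000: state=(0.616, 0.253, 0.131)
t=2.200: state=(0.557, 0.283, 0.160)
t=2.400: state=(0.498, 0.309, 0.192)
t=2.600: state=(0.442, 0.331, 0.227)
t=2.800: state=(0.389, 0.347, 0.264)
t=3.000: state=(0.341, 0.357, 0.302)
t=3.200: state=(0.298, 0.361, 0.341)
t=3.400: state=(0.261, 0.359, 0.380)
t=3.600: state=(0.228, 0.353, 0.419)
t=3.800: state=(0.200, 0.343, 0.457)
t=4.000: state=(0.177, 0.330, 0.493)
t=4.140: state=(0.162, 0.320, 0.518)
compare at T: S=0.162, I=0.320, R=0.518

largest component: R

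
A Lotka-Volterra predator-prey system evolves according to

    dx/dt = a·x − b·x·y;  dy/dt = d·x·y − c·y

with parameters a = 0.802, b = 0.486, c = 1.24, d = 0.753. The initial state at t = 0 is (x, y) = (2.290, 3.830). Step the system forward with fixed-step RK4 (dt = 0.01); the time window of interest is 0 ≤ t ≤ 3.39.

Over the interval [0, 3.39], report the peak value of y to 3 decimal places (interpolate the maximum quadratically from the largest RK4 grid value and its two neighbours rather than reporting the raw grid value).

t=0.000: state=(2.290, 3.830)
step 1 (dt=0.01): k1=(-2.426, 1.855), k2=(-2.423, 1.825), k3=(-2.423, 1.825), k4=(-2.420, 1.794); state += dt/6·(k1+2k2+2k3+k4)
t=0.010: state=(2.266, 3.848)
t=0.020: state=(2.242, 3.866)
t=0.030: state=(2.217, 3.883)
continuing one RK4 step at a time; state shown every 20 steps (Δt=0.2):
t=0.200: state=(1.827, 4.072)
t=0.400: state=(1.442, 4.060)
t=0.600: state=(1.151, 3.847)
t=0.800: state=(0.945, 3.512)
t=1.000: state=(0.803, 3.124)
t=1.200: state=(0.709, 2.730)
t=1.400: state=(0.650, 2.360)
t=1.600: state=(0.617, 2.025)
t=1.800: state=(0.604, 1.732)
t=2.000: state=(0.607, 1.480)
t=2.200: state=(0.623, 1.267)
t=2.400: state=(0.653, 1.088)
t=2.600: state=(0.695, 0.940)
t=2.800: state=(0.749, 0.818)
t=3.000: state=(0.816, 0.718)
t=3.200: state=(0.897, 0.637)
t=3.390: state=(0.988, 0.576)
largest grid value and its neighbours: y(0.280)=4.09601, y(0.290)=4.09617, y(0.300)=4.09574
parabola through these three points peaks at t≈0.288 with y≈4.09619

max y = 4.096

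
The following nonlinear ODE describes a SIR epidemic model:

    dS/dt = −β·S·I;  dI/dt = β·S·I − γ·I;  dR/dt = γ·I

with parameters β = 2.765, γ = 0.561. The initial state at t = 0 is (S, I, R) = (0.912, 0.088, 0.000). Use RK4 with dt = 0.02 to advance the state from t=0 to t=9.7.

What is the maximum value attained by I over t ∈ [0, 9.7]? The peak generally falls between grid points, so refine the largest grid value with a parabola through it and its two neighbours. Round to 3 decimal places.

max I = 0.492

t=0.000: state=(0.912, 0.088, 0.000)
step 1 (dt=0.02): k1=(-0.222, 0.173, 0.049), k2=(-0.226, 0.175, 0.050), k3=(-0.226, 0.175, 0.050), k4=(-0.230, 0.178, 0.051); state += dt/6·(k1+2k2+2k3+k4)
t=0.020: state=(0.907, 0.092, 0.001)
t=0.040: state=(0.903, 0.095, 0.002)
t=0.060: state=(0.898, 0.099, 0.003)
continuing one RK4 step at a time; state shown every 25 steps (Δt=0.5):
t=0.500: state=(0.748, 0.212, 0.040)
t=1.000: state=(0.496, 0.380, 0.124)
t=1.500: state=(0.270, 0.483, 0.247)
t=2.000: state=(0.137, 0.479, 0.384)
t=2.500: state=(0.074, 0.416, 0.510)
t=3.000: state=(0.044, 0.340, 0.616)
t=3.500: state=(0.029, 0.270, 0.702)
t=4.000: state=(0.021, 0.211, 0.769)
t=4.500: state=(0.016, 0.163, 0.821)
t=5.000: state=(0.013, 0.126, 0.861)
t=5.500: state=(0.011, 0.097, 0.892)
t=6.000: state=(0.010, 0.074, 0.916)
t=6.500: state=(0.009, 0.057, 0.934)
t=7.000: state=(0.009, 0.043, 0.948)
t=7.500: state=(0.008, 0.033, 0.959)
t=8.000: state=(0.008, 0.025, 0.967)
t=8.500: state=(0.008, 0.019, 0.973)
t=9.000: state=(0.007, 0.015, 0.978)
t=9.500: state=(0.007, 0.011, 0.982)
t=9.700: state=(0.007, 0.010, 0.983)
largest grid value and its neighbours: I(1.700)=0.49215, I(1.720)=0.49215, I(1.740)=0.49200
parabola through these three points peaks at t≈1.710 with I≈0.49217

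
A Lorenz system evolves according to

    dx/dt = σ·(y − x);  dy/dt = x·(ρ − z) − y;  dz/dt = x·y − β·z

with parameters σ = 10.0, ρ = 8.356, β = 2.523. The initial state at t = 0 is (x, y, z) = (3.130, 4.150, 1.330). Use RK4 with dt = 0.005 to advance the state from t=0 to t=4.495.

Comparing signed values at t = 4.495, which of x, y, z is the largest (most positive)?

largest component: z

t=0.000: state=(3.130, 4.150, 1.330)
step 1 (dt=0.005): k1=(10.200, 17.841, 9.634), k2=(10.391, 17.900, 9.820), k3=(10.388, 17.902, 9.821), k4=(10.576, 17.961, 10.010); state += dt/6·(k1+2k2+2k3+k4)
t=0.005: state=(3.182, 4.240, 1.379)
t=0.010: state=(3.236, 4.330, 1.430)
t=0.015: state=(3.291, 4.420, 1.483)
continuing one RK4 step at a time; state shown every 40 steps (Δt=0.2):
t=0.200: state=(6.076, 7.608, 5.407)
t=0.400: state=(6.804, 5.672, 11.098)
t=0.600: state=(3.627, 2.277, 9.651)
t=0.800: state=(2.169, 1.955, 6.649)
t=1.000: state=(2.354, 2.699, 4.802)
t=1.200: state=(3.467, 4.218, 4.493)
t=1.400: state=(5.106, 5.848, 6.287)
t=1.600: state=(5.669, 5.381, 8.909)
t=1.800: state=(4.403, 3.670, 8.905)
t=2.000: state=(3.387, 3.149, 7.324)
t=2.200: state=(3.395, 3.606, 6.162)
t=2.400: state=(4.084, 4.515, 6.123)
t=2.600: state=(4.852, 5.109, 7.192)
t=2.800: state=(4.897, 4.691, 8.201)
t=3.000: state=(4.283, 3.962, 8.031)
t=3.200: state=(3.852, 3.766, 7.245)
t=3.400: state=(3.930, 4.076, 6.739)
t=3.600: state=(4.321, 4.530, 6.880)
t=3.800: state=(4.619, 4.679, 7.447)
t=4.000: state=(4.534, 4.407, 7.790)
t=4.200: state=(4.238, 4.103, 7.608)
t=4.400: state=(4.082, 4.069, 7.228)
t=4.495: state=(4.098, 4.143, 7.104)
compare at T: x=4.098, y=4.143, z=7.104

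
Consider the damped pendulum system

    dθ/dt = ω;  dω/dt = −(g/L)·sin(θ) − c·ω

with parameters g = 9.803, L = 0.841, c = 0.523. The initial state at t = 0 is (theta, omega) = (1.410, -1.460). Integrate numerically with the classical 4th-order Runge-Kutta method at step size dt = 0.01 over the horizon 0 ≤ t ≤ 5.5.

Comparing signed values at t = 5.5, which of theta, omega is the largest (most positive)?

largest component: omega

t=0.000: state=(1.410, -1.460)
step 1 (dt=0.01): k1=(-1.460, -10.742), k2=(-1.514, -10.700), k3=(-1.514, -10.700), k4=(-1.567, -10.657); state += dt/6·(k1+2k2+2k3+k4)
t=0.010: state=(1.395, -1.567)
t=0.020: state=(1.379, -1.673)
t=0.030: state=(1.361, -1.778)
continuing one RK4 step at a time; state shown every 20 steps (Δt=0.2):
t=0.200: state=(0.918, -3.350)
t=0.400: state=(0.144, -4.123)
t=0.600: state=(-0.611, -3.165)
t=0.800: state=(-1.053, -1.174)
t=1.000: state=(-1.075, 0.915)
t=1.200: state=(-0.715, 2.575)
t=1.400: state=(-0.114, 3.208)
t=1.600: state=(0.474, 2.461)
t=1.800: state=(0.812, 0.844)
t=2.000: state=(0.805, -0.884)
t=2.200: state=(0.489, -2.156)
t=2.400: state=(0.006, -2.481)
t=2.600: state=(-0.431, -1.737)
t=2.800: state=(-0.648, -0.383)
t=3.000: state=(-0.584, 0.974)
t=3.200: state=(-0.292, 1.836)
t=3.400: state=(0.093, 1.865)
t=3.600: state=(0.401, 1.107)
t=3.800: state=(0.512, -0.017)
t=4.000: state=(0.402, -1.023)
t=4.200: state=(0.137, -1.522)
t=4.400: state=(-0.160, -1.333)
t=4.600: state=(-0.360, -0.603)
t=4.800: state=(-0.390, 0.299)
t=5.000: state=(-0.254, 0.991)
t=5.200: state=(-0.026, 1.204)
t=5.400: state=(0.191, 0.886)
t=5.500: state=(0.265, 0.581)
compare at T: theta=0.265, omega=0.581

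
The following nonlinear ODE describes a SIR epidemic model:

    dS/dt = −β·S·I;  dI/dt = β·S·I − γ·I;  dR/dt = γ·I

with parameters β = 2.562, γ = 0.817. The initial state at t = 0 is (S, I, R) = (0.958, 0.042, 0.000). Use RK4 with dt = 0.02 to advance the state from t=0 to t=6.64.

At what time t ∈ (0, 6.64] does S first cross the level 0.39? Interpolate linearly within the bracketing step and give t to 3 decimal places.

t=0.000: state=(0.958, 0.042, 0.000)
step 1 (dt=0.02): k1=(-0.103, 0.069, 0.034), k2=(-0.105, 0.070, 0.035), k3=(-0.105, 0.070, 0.035), k4=(-0.106, 0.071, 0.035); state += dt/6·(k1+2k2+2k3+k4)
t=0.020: state=(0.956, 0.043, 0.001)
t=0.040: state=(0.954, 0.045, 0.001)
t=0.060: state=(0.952, 0.046, 0.002)
continuing one RK4 step at a time; state shown every 25 steps (Δt=0.5):
t=0.500: state=(0.883, 0.091, 0.026)
t=1.000: state=(0.747, 0.173, 0.079)
t=1.500: state=(0.563, 0.268, 0.170)
t=1.960: state=(0.396, 0.322, 0.282)
next step: t=1.980: state=(0.389, 0.324, 0.287) — S has crossed 0.39
linear interpolation between t=1.960 (0.39562) and t=1.980 (0.38912) → t≈1.977

t = 1.977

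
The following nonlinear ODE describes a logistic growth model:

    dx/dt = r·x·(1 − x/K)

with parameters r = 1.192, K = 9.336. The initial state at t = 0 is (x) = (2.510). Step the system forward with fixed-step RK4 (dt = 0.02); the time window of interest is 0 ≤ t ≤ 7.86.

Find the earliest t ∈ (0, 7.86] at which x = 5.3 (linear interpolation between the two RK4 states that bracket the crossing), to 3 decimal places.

t = 1.068

t=0.000: state=(2.510)
step 1 (dt=0.02): k1=(2.188), k2=(2.200), k3=(2.200), k4=(2.212); state += dt/6·(k1+2k2+2k3+k4)
t=0.020: state=(2.554)
t=0.040: state=(2.598)
t=0.060: state=(2.643)
continuing one RK4 step at a time; state shown every 25 steps (Δt=0.5):
t=0.500: state=(3.737)
t=1.000: state=(5.114)
t=1.060: state=(5.278)
next step: t=1.080: state=(5.333) — x has crossed 5.3
linear interpolation between t=1.060 (5.27847) and t=1.080 (5.33308) → t≈1.068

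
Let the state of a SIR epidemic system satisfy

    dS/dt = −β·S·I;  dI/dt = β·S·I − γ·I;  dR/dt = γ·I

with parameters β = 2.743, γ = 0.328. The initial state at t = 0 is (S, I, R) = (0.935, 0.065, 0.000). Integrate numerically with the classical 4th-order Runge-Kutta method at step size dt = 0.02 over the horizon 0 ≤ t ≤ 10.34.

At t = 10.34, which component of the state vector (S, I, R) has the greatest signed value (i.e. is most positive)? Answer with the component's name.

t=0.000: state=(0.935, 0.065, 0.000)
step 1 (dt=0.02): k1=(-0.167, 0.145, 0.021), k2=(-0.170, 0.148, 0.022), k3=(-0.170, 0.148, 0.022), k4=(-0.174, 0.151, 0.022); state += dt/6·(k1+2k2+2k3+k4)
t=0.020: state=(0.932, 0.068, 0.000)
t=0.040: state=(0.928, 0.071, 0.001)
t=0.060: state=(0.924, 0.074, 0.001)
continuing one RK4 step at a time; state shown every 25 steps (Δt=0.5):
t=0.500: state=(0.798, 0.183, 0.019)
t=1.000: state=(0.540, 0.394, 0.066)
t=1.500: state=(0.274, 0.579, 0.147)
t=2.000: state=(0.117, 0.634, 0.248)
t=2.500: state=(0.050, 0.600, 0.350)
t=3.000: state=(0.023, 0.534, 0.443)
t=3.500: state=(0.012, 0.463, 0.525)
t=4.000: state=(0.006, 0.398, 0.596)
t=4.500: state=(0.004, 0.340, 0.656)
t=5.000: state=(0.003, 0.290, 0.708)
t=5.500: state=(0.002, 0.247, 0.751)
t=6.000: state=(0.001, 0.210, 0.789)
t=6.500: state=(0.001, 0.178, 0.821)
t=7.000: state=(0.001, 0.152, 0.848)
t=7.500: state=(0.001, 0.129, 0.871)
t=8.000: state=(0.001, 0.109, 0.890)
t=8.500: state=(0.000, 0.093, 0.907)
t=9.000: state=(0.000, 0.079, 0.921)
t=9.500: state=(0.000, 0.067, 0.933)
t=10.000: state=(0.000, 0.057, 0.943)
t=10.340: state=(0.000, 0.051, 0.949)
compare at T: S=0.000, I=0.051, R=0.949

largest component: R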